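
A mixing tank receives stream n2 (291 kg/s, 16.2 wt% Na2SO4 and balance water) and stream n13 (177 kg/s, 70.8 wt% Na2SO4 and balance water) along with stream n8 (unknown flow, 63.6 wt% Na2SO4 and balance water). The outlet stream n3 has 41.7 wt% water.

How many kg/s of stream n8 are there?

Let n8 be the unknown flow. Total out = 468 + n8.
water balance: 295.54 + 0.364·n8 = 0.417·(468 + n8)
(0.364 − 0.417)·n8 = 0.417×468 − 295.54 = -100.39
n8 = -100.39 / -0.053 = 1894.1 kg/s

1894 kg/s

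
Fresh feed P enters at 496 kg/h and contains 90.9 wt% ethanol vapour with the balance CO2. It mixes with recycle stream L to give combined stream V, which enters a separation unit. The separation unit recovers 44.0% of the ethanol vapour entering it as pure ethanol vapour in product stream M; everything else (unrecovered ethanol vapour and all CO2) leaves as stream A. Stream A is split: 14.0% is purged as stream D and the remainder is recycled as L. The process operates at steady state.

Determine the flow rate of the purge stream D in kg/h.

113.3 kg/h

CO2 enters only via P and leaves only via the purge: 496×0.091 = 0.140×(CO2 in A), and the separation unit passes all CO2, so CO2 in V = CO2 in A = 322.4 kg/h.
ethanol vapour in V: m_A = 496×0.909 + (1−0.140)·(1−0.440)·m_A, so m_A = 450.86/0.5184 = 869.72 kg/h.
A = (1−0.440)×869.72 + 322.4 = 809.44 kg/h.
Purge D = 0.140×809.44 = 113.32 kg/h.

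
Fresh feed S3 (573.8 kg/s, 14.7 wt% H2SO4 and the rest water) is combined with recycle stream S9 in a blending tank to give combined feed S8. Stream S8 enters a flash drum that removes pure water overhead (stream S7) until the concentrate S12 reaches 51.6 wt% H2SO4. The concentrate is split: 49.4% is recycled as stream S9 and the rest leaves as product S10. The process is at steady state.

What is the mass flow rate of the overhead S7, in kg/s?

410.3 kg/s

Overall H2SO4 balance (none leaves overhead): H2SO4 in fresh feed = H2SO4 in product, i.e. 573.8×0.147 = (1−0.494)·S12·0.516.
S12 = 84.349/(0.516×0.506) = 323.06 kg/s.
Recycle S9 = 0.494×323.06 = 159.59 kg/s.
Combined feed S8 = 573.8 + 159.59 = 733.39 kg/s.
Overhead S7 = S8 − S12 = 733.39 − 323.06 = 410.33 kg/s.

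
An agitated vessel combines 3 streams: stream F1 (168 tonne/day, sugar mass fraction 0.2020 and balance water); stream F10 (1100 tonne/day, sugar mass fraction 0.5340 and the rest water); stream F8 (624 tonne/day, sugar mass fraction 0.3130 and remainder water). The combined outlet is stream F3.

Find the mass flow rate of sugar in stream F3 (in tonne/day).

816.6 tonne/day

sugar out = sugar in = 168×0.202 + 1100×0.534 + 624×0.313 = 816.65 tonne/day.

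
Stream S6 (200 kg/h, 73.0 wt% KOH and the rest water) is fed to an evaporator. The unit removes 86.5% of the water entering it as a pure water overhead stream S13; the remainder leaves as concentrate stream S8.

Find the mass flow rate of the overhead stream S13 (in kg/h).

46.71 kg/h

water entering = 200×0.270 = 54 kg/h; overhead removed = 0.865×54 = 46.71 kg/h.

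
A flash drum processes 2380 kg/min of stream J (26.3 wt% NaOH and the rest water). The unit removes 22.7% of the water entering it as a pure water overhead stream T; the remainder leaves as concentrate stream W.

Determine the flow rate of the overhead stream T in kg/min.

398.2 kg/min

water entering = 2380×0.737 = 1754.1 kg/min; overhead removed = 0.227×1754.1 = 398.17 kg/min.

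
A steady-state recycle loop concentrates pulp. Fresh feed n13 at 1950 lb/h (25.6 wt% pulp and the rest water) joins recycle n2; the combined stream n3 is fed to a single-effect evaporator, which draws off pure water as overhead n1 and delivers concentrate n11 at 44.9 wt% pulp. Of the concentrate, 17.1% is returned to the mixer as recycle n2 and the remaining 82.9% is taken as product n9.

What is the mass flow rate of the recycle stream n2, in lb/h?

Overall pulp balance (none leaves overhead): pulp in fresh feed = pulp in product, i.e. 1950×0.256 = (1−0.171)·n11·0.449.
n11 = 499.2/(0.449×0.829) = 1341.1 lb/h.
Recycle n2 = 0.171×1341.1 = 229.33 lb/h.

229.3 lb/h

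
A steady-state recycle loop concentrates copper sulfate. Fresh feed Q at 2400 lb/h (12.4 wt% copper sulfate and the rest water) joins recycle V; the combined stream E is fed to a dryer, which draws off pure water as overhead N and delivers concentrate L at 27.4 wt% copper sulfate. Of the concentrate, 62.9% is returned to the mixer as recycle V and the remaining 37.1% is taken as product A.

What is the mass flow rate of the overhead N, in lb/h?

1314 lb/h

Overall copper sulfate balance (none leaves overhead): copper sulfate in fresh feed = copper sulfate in product, i.e. 2400×0.124 = (1−0.629)·L·0.274.
L = 297.6/(0.274×0.371) = 2927.6 lb/h.
Recycle V = 0.629×2927.6 = 1841.4 lb/h.
Combined feed E = 2400 + 1841.4 = 4241.4 lb/h.
Overhead N = E − L = 4241.4 − 2927.6 = 1313.9 lb/h.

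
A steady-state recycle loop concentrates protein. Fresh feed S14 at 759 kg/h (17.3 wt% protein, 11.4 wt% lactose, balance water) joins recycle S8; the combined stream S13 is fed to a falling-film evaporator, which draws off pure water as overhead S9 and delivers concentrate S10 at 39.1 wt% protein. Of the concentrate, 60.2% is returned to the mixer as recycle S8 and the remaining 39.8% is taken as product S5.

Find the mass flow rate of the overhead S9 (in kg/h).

Overall protein balance (none leaves overhead): protein in fresh feed = protein in product, i.e. 759×0.173 = (1−0.602)·S10·0.391.
S10 = 131.31/(0.391×0.398) = 843.78 kg/h.
Recycle S8 = 0.602×843.78 = 507.95 kg/h.
Combined feed S13 = 759 + 507.95 = 1267 kg/h.
Overhead S9 = S13 − S10 = 1267 − 843.78 = 423.18 kg/h.

423.2 kg/h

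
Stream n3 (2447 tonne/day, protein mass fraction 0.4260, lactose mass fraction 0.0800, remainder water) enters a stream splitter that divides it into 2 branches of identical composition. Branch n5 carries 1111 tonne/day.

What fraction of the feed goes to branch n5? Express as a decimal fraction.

Fraction to n5 = 1111/2447 = 0.4540.

0.454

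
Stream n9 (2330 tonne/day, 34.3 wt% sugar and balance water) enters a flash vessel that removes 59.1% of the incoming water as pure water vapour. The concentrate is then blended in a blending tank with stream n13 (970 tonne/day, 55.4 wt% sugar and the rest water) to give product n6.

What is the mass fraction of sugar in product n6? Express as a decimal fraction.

0.558

Vapour removed = 0.591×0.657×2330 = 904.71 tonne/day; concentrate = 1425.3 tonne/day.
sugar reaching the mixer = 799.19 (from concentrate) + 970×0.554 = 1336.6 tonne/day.
Product flow = 1425.3 + 970 = 2395.3 tonne/day; sugar fraction = 0.558.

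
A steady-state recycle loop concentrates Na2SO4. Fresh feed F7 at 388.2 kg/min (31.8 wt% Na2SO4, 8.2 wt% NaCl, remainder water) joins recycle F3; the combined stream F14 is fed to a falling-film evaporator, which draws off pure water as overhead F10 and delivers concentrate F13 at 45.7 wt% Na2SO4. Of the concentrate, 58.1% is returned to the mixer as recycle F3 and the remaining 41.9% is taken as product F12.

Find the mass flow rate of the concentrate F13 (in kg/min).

Overall Na2SO4 balance (none leaves overhead): Na2SO4 in fresh feed = Na2SO4 in product, i.e. 388.2×0.318 = (1−0.581)·F13·0.457.
F13 = 123.45/(0.457×0.419) = 644.69 kg/min.

644.7 kg/min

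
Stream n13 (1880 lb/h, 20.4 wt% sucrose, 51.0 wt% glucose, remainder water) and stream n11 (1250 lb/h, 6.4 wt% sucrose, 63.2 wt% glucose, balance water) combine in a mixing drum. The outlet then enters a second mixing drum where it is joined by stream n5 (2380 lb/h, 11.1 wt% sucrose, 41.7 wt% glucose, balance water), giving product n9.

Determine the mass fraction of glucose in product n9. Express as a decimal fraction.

0.498

Overall, product flow = 5510 lb/h.
glucose in = 1880×0.510 + 1250×0.632 + 2380×0.417 = 2741.3 lb/h.
glucose fraction in n9 = 0.498.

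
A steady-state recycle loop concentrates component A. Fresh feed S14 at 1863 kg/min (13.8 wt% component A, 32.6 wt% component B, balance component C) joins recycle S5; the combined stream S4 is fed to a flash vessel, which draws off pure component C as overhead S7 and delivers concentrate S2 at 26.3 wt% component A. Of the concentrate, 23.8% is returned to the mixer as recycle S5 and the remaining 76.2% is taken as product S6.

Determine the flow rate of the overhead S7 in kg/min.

Overall component A balance (none leaves overhead): component A in fresh feed = component A in product, i.e. 1863×0.138 = (1−0.238)·S2·0.263.
S2 = 257.09/(0.263×0.762) = 1282.9 kg/min.
Recycle S5 = 0.238×1282.9 = 305.32 kg/min.
Combined feed S4 = 1863 + 305.32 = 2168.3 kg/min.
Overhead S7 = S4 − S2 = 2168.3 − 1282.9 = 885.46 kg/min.

885.5 kg/min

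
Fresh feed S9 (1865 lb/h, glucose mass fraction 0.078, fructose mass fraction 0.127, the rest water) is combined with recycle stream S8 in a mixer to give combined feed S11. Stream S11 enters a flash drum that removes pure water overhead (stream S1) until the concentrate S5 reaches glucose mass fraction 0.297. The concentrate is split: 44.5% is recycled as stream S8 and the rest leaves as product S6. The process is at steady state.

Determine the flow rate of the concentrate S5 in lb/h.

882.5 lb/h

Overall glucose balance (none leaves overhead): glucose in fresh feed = glucose in product, i.e. 1865×0.078 = (1−0.445)·S5·0.297.
S5 = 145.47/(0.297×0.555) = 882.52 lb/h.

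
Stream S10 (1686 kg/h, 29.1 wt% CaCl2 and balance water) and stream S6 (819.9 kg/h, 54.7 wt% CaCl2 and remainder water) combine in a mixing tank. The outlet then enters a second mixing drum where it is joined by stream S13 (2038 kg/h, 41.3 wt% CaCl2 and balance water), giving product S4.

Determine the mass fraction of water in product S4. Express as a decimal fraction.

Overall, product flow = 4543.9 kg/h.
water in = 1686×0.709 + 819.9×0.453 + 2038×0.587 = 2763.1 kg/h.
water fraction in S4 = 0.608.

0.608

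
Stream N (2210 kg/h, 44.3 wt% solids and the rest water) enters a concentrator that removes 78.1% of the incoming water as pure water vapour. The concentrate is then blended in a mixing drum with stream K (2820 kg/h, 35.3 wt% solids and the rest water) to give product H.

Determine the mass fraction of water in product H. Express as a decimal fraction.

Vapour removed = 0.781×0.557×2210 = 961.39 kg/h; concentrate = 1248.6 kg/h.
water reaching the mixer = 269.58 (from concentrate) + 2820×0.647 = 2094.1 kg/h.
Product flow = 1248.6 + 2820 = 4068.6 kg/h; water fraction = 0.5147.

0.5147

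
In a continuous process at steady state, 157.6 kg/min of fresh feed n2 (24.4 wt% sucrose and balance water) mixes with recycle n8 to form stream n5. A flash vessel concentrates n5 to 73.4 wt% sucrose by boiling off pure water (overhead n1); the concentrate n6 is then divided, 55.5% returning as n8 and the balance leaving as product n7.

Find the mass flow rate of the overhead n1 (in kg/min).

105.2 kg/min

Overall sucrose balance (none leaves overhead): sucrose in fresh feed = sucrose in product, i.e. 157.6×0.244 = (1−0.555)·n6·0.734.
n6 = 38.454/(0.734×0.445) = 117.73 kg/min.
Recycle n8 = 0.555×117.73 = 65.341 kg/min.
Combined feed n5 = 157.6 + 65.341 = 222.94 kg/min.
Overhead n1 = n5 − n6 = 222.94 − 117.73 = 105.21 kg/min.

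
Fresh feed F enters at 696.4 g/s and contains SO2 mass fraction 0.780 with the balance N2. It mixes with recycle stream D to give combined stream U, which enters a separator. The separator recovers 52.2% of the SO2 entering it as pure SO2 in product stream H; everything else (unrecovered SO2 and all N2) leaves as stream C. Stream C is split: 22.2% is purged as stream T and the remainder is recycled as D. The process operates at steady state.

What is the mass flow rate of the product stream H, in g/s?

SO2 in U: m_A = 696.4×0.780 + (1−0.222)·(1−0.522)·m_A, so m_A = 543.19/0.6281 = 864.8 g/s.
Product H = 0.522×864.8 = 451.42 g/s.

451.4 g/s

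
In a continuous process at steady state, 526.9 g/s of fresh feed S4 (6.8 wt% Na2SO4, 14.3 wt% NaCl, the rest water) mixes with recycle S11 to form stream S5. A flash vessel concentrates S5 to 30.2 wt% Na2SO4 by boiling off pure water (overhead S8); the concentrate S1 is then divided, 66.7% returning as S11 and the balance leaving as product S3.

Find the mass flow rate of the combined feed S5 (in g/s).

Overall Na2SO4 balance (none leaves overhead): Na2SO4 in fresh feed = Na2SO4 in product, i.e. 526.9×0.068 = (1−0.667)·S1·0.302.
S1 = 35.829/(0.302×0.333) = 356.28 g/s.
Recycle S11 = 0.667×356.28 = 237.64 g/s.
Combined feed S5 = 526.9 + 237.64 = 764.54 g/s.

764.5 g/s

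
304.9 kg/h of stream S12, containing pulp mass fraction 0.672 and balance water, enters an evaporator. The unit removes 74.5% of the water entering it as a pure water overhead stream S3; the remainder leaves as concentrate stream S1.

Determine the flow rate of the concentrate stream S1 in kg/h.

230.4 kg/h

water entering = 304.9×0.328 = 100.01 kg/h; overhead removed = 0.745×100.01 = 74.505 kg/h.
Concentrate = 304.9 − 74.505 = 230.39 kg/h.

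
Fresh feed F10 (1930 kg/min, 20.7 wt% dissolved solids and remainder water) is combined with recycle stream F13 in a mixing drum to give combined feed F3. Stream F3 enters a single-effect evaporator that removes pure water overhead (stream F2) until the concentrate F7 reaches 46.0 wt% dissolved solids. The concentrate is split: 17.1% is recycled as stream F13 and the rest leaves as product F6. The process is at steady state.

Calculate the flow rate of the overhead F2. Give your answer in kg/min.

Overall dissolved solids balance (none leaves overhead): dissolved solids in fresh feed = dissolved solids in product, i.e. 1930×0.207 = (1−0.171)·F7·0.460.
F7 = 399.51/(0.460×0.829) = 1047.6 kg/min.
Recycle F13 = 0.171×1047.6 = 179.15 kg/min.
Combined feed F3 = 1930 + 179.15 = 2109.1 kg/min.
Overhead F2 = F3 − F7 = 2109.1 − 1047.6 = 1061.5 kg/min.

1062 kg/min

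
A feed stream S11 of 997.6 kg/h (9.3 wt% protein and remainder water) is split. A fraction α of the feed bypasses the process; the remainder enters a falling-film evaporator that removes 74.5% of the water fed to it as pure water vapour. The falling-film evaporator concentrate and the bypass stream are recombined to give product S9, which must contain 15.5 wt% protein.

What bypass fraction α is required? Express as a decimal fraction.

All 997.6×0.093 = 92.777 kg/h of protein reaches S9, so S9 = 92.777/0.155 = 598.56 kg/h and vapour = 399.04 kg/h.
The evaporator receives (1−α)·997.6 of feed at 0.907 water and removes 0.745 of that water:
0.745×0.907×(1−α)×997.6 = 399.04
(1−α) = 399.04/674.09 = 0.5920;  α = 0.4080.

0.408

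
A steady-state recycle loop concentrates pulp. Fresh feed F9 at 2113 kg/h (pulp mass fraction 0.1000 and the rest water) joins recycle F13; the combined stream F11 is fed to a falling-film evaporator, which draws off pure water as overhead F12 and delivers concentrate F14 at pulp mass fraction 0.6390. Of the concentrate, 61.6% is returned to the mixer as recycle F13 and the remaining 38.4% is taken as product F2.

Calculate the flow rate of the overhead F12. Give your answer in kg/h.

Overall pulp balance (none leaves overhead): pulp in fresh feed = pulp in product, i.e. 2113×0.100 = (1−0.616)·F14·0.639.
F14 = 211.3/(0.639×0.384) = 861.13 kg/h.
Recycle F13 = 0.616×861.13 = 530.45 kg/h.
Combined feed F11 = 2113 + 530.45 = 2643.5 kg/h.
Overhead F12 = F11 − F14 = 2643.5 − 861.13 = 1782.3 kg/h.

1782 kg/h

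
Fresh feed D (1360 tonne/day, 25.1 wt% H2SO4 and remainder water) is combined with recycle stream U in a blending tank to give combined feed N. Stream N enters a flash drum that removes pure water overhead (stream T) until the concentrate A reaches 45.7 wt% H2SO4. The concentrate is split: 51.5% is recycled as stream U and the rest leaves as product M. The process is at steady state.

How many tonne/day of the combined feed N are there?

Overall H2SO4 balance (none leaves overhead): H2SO4 in fresh feed = H2SO4 in product, i.e. 1360×0.251 = (1−0.515)·A·0.457.
A = 341.36/(0.457×0.485) = 1540.1 tonne/day.
Recycle U = 0.515×1540.1 = 793.16 tonne/day.
Combined feed N = 1360 + 793.16 = 2153.2 tonne/day.

2153 tonne/day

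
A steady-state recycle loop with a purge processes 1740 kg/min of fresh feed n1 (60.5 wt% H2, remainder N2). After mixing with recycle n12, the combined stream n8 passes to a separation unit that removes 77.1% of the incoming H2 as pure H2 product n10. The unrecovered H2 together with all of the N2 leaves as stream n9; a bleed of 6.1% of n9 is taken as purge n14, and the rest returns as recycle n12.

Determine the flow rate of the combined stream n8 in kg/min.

N2 enters only via n1 and leaves only via the purge: 1740×0.395 = 0.061×(N2 in n9), and the separation unit passes all N2, so N2 in n8 = N2 in n9 = 11267 kg/min.
H2 in n8: m_A = 1740×0.605 + (1−0.061)·(1−0.771)·m_A, so m_A = 1052.7/0.7850 = 1341.1 kg/min.
n8 = 1341.1 + 11267 = 12608 kg/min.

12610 kg/min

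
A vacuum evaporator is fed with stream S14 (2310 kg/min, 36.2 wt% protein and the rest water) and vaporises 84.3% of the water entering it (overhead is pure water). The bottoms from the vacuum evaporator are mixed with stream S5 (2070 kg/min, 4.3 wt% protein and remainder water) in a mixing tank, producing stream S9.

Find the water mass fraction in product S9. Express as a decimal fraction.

Vapour removed = 0.843×0.638×2310 = 1242.4 kg/min; concentrate = 1067.6 kg/min.
water reaching the mixer = 231.38 (from concentrate) + 2070×0.957 = 2212.4 kg/min.
Product flow = 1067.6 + 2070 = 3137.6 kg/min; water fraction = 0.705.

0.705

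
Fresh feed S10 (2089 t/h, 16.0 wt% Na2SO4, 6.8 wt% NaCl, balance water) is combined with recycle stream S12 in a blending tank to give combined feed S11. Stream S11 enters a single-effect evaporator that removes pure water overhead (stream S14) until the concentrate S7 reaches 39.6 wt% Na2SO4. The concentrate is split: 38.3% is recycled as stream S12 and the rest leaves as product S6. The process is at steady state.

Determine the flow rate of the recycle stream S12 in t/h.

Overall Na2SO4 balance (none leaves overhead): Na2SO4 in fresh feed = Na2SO4 in product, i.e. 2089×0.160 = (1−0.383)·S7·0.396.
S7 = 334.24/(0.396×0.617) = 1368 t/h.
Recycle S12 = 0.383×1368 = 523.93 t/h.

523.9 t/h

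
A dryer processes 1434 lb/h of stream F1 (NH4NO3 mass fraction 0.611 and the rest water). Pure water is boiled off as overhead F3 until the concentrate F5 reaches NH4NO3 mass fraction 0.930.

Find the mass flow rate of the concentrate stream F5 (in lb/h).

942.1 lb/h

NH4NO3 is conserved: 1434×0.611 = 876.17 lb/h all reports to the concentrate.
Concentrate = 876.17/(target fraction) = 942.12 lb/h.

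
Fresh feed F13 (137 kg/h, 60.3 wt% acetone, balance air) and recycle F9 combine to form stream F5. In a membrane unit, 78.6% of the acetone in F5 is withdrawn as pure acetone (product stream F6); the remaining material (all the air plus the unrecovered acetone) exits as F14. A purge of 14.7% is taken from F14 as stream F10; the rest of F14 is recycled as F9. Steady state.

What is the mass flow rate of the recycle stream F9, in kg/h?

air enters only via F13 and leaves only via the purge: 137×0.397 = 0.147×(air in F14), and the membrane unit passes all air, so air in F5 = air in F14 = 369.99 kg/h.
acetone in F5: m_A = 137×0.603 + (1−0.147)·(1−0.786)·m_A, so m_A = 82.611/0.8175 = 101.06 kg/h.
F14 = (1−0.786)×101.06 + 369.99 = 391.62 kg/h.
Recycle F9 = (1−0.147)×391.62 = 334.05 kg/h.

334.1 kg/h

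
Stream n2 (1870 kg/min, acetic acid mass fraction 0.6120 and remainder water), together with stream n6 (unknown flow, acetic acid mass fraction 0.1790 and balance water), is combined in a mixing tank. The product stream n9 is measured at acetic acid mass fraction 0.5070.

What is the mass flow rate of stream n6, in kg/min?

598.6 kg/min

Let n6 be the unknown flow. Total out = 1870 + n6.
acetic acid balance: 1144.4 + 0.179·n6 = 0.507·(1870 + n6)
(0.179 − 0.507)·n6 = 0.507×1870 − 1144.4 = -196.35
n6 = -196.35 / -0.328 = 598.63 kg/min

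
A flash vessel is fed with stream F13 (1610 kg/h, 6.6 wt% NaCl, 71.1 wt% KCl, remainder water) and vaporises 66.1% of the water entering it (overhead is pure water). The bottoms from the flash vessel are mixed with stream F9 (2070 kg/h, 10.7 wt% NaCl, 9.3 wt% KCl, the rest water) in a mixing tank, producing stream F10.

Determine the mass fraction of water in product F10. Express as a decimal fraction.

0.5164

Vapour removed = 0.661×0.223×1610 = 237.32 kg/h; concentrate = 1372.7 kg/h.
water reaching the mixer = 121.71 (from concentrate) + 2070×0.800 = 1777.7 kg/h.
Product flow = 1372.7 + 2070 = 3442.7 kg/h; water fraction = 0.5164.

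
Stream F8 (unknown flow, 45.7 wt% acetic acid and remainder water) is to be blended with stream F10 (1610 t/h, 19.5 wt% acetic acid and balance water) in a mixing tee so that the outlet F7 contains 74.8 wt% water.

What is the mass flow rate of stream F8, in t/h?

447.7 t/h

Let F8 be the unknown flow. Total out = 1610 + F8.
water balance: 1296.1 + 0.543·F8 = 0.748·(1610 + F8)
(0.543 − 0.748)·F8 = 0.748×1610 − 1296.1 = -91.77
F8 = -91.77 / -0.205 = 447.66 t/h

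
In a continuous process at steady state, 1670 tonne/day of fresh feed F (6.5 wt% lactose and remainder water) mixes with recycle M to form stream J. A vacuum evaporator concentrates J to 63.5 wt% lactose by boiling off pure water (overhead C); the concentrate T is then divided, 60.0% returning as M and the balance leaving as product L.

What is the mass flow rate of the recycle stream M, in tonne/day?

Overall lactose balance (none leaves overhead): lactose in fresh feed = lactose in product, i.e. 1670×0.065 = (1−0.600)·T·0.635.
T = 108.55/(0.635×0.400) = 427.36 tonne/day.
Recycle M = 0.600×427.36 = 256.42 tonne/day.

256.4 tonne/day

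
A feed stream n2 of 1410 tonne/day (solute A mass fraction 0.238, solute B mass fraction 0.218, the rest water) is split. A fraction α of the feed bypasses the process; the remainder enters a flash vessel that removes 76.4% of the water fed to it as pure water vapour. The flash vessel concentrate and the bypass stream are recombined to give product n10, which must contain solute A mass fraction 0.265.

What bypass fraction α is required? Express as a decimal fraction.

All 1410×0.238 = 335.58 tonne/day of solute A reaches n10, so n10 = 335.58/0.265 = 1266.3 tonne/day and vapour = 143.66 tonne/day.
The evaporator receives (1−α)·1410 of feed at 0.544 water and removes 0.764 of that water:
0.764×0.544×(1−α)×1410 = 143.66
(1−α) = 143.66/586.02 = 0.2451;  α = 0.7549.

0.755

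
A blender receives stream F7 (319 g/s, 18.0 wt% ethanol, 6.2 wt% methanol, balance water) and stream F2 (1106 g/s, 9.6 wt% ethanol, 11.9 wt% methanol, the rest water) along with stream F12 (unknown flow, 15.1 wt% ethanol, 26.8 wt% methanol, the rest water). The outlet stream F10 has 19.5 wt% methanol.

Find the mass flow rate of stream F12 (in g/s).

1733 g/s

Let F12 be the unknown flow. Total out = 1425 + F12.
methanol balance: 151.39 + 0.268·F12 = 0.195·(1425 + F12)
(0.268 − 0.195)·F12 = 0.195×1425 − 151.39 = 126.48
F12 = 126.48 / 0.073 = 1732.6 g/s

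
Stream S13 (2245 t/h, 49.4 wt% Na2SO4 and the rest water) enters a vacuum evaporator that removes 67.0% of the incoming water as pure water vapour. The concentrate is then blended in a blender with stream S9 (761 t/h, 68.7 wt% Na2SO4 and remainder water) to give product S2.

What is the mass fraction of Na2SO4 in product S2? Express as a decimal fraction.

0.7269

Vapour removed = 0.670×0.506×2245 = 761.1 t/h; concentrate = 1483.9 t/h.
Na2SO4 reaching the mixer = 1109 (from concentrate) + 761×0.687 = 1631.8 t/h.
Product flow = 1483.9 + 761 = 2244.9 t/h; Na2SO4 fraction = 0.7269.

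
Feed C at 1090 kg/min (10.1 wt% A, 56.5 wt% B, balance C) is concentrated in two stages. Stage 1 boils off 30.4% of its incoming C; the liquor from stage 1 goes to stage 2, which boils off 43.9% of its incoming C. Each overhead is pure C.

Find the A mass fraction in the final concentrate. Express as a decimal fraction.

0.127

C in feed = 1090×0.334 = 364.06 kg/min.
After stage 1: C left = (1−0.304)×364.06 = 253.39; stream total = 979.33 kg/min.
After stage 2: C left = (1−0.439)×253.39 = 142.15; final concentrate = 868.09 kg/min.
A fraction = 110.09/868.09 = 0.127.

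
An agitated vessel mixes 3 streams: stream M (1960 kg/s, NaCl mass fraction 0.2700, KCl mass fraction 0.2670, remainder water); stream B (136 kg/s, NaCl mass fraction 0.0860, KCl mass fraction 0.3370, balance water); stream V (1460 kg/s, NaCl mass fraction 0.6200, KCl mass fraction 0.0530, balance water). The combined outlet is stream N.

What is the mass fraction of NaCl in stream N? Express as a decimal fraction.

0.4067

Total flow out = 1960 + 136 + 1460 = 3556 kg/s.
NaCl in = 1960×0.270 + 136×0.086 + 1460×0.620 = 1446.1 kg/s.
NaCl mass fraction in N = 1446.1/3556 = 0.4067.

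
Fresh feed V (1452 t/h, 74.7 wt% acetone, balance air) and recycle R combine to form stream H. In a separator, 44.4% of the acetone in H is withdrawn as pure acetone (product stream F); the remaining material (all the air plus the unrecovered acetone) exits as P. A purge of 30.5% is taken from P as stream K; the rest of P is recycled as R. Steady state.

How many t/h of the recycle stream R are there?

1520 t/h

air enters only via V and leaves only via the purge: 1452×0.253 = 0.305×(air in P), and the separator passes all air, so air in H = air in P = 1204.4 t/h.
acetone in H: m_A = 1452×0.747 + (1−0.305)·(1−0.444)·m_A, so m_A = 1084.6/0.6136 = 1767.7 t/h.
P = (1−0.444)×1767.7 + 1204.4 = 2187.3 t/h.
Recycle R = (1−0.305)×2187.3 = 1520.2 t/h.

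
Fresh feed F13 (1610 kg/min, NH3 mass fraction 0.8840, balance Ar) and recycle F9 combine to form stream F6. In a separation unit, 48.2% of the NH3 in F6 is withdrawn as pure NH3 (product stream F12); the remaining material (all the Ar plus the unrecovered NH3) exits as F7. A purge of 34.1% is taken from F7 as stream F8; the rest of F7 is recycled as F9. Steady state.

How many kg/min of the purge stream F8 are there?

Ar enters only via F13 and leaves only via the purge: 1610×0.116 = 0.341×(Ar in F7), and the separation unit passes all Ar, so Ar in F6 = Ar in F7 = 547.68 kg/min.
NH3 in F6: m_A = 1610×0.884 + (1−0.341)·(1−0.482)·m_A, so m_A = 1423.2/0.6586 = 2160.9 kg/min.
F7 = (1−0.482)×2160.9 + 547.68 = 1667 kg/min.
Purge F8 = 0.341×1667 = 568.45 kg/min.

568.5 kg/min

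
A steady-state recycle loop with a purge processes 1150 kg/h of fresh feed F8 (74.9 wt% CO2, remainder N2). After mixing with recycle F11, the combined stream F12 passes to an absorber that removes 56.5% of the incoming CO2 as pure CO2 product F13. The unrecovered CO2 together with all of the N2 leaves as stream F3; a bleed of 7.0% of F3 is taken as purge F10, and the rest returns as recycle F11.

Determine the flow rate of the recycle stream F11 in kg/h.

N2 enters only via F8 and leaves only via the purge: 1150×0.251 = 0.070×(N2 in F3), and the absorber passes all N2, so N2 in F12 = N2 in F3 = 4123.6 kg/h.
CO2 in F12: m_A = 1150×0.749 + (1−0.070)·(1−0.565)·m_A, so m_A = 861.35/0.5955 = 1446.6 kg/h.
F3 = (1−0.565)×1446.6 + 4123.6 = 4752.8 kg/h.
Recycle F11 = (1−0.070)×4752.8 = 4420.1 kg/h.

4420 kg/h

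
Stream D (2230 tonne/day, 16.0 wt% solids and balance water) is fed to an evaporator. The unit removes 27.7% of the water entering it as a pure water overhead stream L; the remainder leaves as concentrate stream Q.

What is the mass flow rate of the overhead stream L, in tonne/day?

518.9 tonne/day

water entering = 2230×0.840 = 1873.2 tonne/day; overhead removed = 0.277×1873.2 = 518.88 tonne/day.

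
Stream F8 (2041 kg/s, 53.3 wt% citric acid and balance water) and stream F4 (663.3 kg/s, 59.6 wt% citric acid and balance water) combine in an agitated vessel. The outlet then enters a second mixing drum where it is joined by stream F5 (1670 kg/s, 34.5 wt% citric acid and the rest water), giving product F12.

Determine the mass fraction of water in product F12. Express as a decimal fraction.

Overall, product flow = 4374.3 kg/s.
water in = 2041×0.467 + 663.3×0.404 + 1670×0.655 = 2315 kg/s.
water fraction in F12 = 0.529.

0.529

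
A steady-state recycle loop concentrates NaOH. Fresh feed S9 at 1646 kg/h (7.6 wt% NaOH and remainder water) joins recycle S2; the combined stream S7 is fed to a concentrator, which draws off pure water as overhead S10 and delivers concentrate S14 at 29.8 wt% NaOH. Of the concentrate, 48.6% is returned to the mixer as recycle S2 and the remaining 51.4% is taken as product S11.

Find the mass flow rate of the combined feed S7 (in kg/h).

2043 kg/h

Overall NaOH balance (none leaves overhead): NaOH in fresh feed = NaOH in product, i.e. 1646×0.076 = (1−0.486)·S14·0.298.
S14 = 125.1/(0.298×0.514) = 816.7 kg/h.
Recycle S2 = 0.486×816.7 = 396.92 kg/h.
Combined feed S7 = 1646 + 396.92 = 2042.9 kg/h.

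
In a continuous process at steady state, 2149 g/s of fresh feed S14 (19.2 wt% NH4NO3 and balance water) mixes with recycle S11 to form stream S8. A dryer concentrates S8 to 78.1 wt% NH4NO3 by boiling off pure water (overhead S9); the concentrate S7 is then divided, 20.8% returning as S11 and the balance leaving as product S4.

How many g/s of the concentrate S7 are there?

Overall NH4NO3 balance (none leaves overhead): NH4NO3 in fresh feed = NH4NO3 in product, i.e. 2149×0.192 = (1−0.208)·S7·0.781.
S7 = 412.61/(0.781×0.792) = 667.05 g/s.

667.1 g/s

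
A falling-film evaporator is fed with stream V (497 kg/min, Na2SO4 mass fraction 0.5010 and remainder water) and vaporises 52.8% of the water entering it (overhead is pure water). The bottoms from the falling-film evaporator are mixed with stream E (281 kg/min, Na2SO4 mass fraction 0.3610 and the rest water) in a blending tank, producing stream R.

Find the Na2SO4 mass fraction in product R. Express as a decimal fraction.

Vapour removed = 0.528×0.499×497 = 130.95 kg/min; concentrate = 366.05 kg/min.
Na2SO4 reaching the mixer = 249 (from concentrate) + 281×0.361 = 350.44 kg/min.
Product flow = 366.05 + 281 = 647.05 kg/min; Na2SO4 fraction = 0.5416.

0.5416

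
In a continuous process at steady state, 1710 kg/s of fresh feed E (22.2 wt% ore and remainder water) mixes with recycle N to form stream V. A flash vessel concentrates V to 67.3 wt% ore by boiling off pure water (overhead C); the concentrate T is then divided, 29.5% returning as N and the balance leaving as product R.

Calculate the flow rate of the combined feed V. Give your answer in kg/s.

1946 kg/s

Overall ore balance (none leaves overhead): ore in fresh feed = ore in product, i.e. 1710×0.222 = (1−0.295)·T·0.673.
T = 379.62/(0.673×0.705) = 800.1 kg/s.
Recycle N = 0.295×800.1 = 236.03 kg/s.
Combined feed V = 1710 + 236.03 = 1946 kg/s.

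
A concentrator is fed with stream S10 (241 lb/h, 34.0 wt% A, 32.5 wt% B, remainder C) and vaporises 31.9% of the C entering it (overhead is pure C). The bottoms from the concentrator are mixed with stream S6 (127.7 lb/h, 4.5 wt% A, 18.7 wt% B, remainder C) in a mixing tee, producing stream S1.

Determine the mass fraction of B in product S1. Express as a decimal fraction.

0.298

Vapour removed = 0.319×0.335×241 = 25.754 lb/h; concentrate = 215.25 lb/h.
B reaching the mixer = 78.325 (from concentrate) + 127.7×0.187 = 102.2 lb/h.
Product flow = 215.25 + 127.7 = 342.95 lb/h; B fraction = 0.298.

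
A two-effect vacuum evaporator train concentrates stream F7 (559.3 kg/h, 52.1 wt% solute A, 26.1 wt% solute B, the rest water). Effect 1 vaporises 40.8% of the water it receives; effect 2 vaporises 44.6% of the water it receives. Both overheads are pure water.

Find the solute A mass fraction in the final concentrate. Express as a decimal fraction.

0.6104

water in feed = 559.3×0.218 = 121.93 kg/h.
After stage 1: water left = (1−0.408)×121.93 = 72.181; stream total = 509.55 kg/h.
After stage 2: water left = (1−0.446)×72.181 = 39.988; final concentrate = 477.36 kg/h.
solute A fraction = 291.4/477.36 = 0.6104.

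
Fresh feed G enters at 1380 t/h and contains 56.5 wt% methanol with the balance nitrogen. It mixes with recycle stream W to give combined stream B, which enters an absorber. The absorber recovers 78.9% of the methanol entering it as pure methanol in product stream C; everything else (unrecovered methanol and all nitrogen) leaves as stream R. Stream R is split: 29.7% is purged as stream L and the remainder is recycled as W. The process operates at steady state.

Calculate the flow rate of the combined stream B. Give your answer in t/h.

nitrogen enters only via G and leaves only via the purge: 1380×0.435 = 0.297×(nitrogen in R), and the absorber passes all nitrogen, so nitrogen in B = nitrogen in R = 2021.2 t/h.
methanol in B: m_A = 1380×0.565 + (1−0.297)·(1−0.789)·m_A, so m_A = 779.7/0.8517 = 915.5 t/h.
B = 915.5 + 2021.2 = 2936.7 t/h.

2937 t/h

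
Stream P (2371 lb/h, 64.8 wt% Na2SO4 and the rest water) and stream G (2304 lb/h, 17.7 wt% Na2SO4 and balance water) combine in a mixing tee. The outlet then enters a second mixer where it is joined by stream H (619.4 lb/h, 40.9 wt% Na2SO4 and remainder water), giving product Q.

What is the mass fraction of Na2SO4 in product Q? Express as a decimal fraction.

Overall, product flow = 5294.4 lb/h.
Na2SO4 in = 2371×0.648 + 2304×0.177 + 619.4×0.409 = 2197.6 lb/h.
Na2SO4 fraction in Q = 0.415.

0.415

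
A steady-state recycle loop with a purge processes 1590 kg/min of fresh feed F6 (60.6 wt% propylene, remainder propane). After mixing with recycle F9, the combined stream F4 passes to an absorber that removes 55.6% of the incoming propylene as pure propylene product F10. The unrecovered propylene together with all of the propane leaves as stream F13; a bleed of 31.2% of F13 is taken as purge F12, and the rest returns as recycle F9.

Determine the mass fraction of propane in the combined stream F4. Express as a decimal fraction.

0.591

propane enters only via F6 and leaves only via the purge: 1590×0.394 = 0.312×(propane in F13), and the absorber passes all propane, so propane in F4 = propane in F13 = 2007.9 kg/min.
propylene in F4: m_A = 1590×0.606 + (1−0.312)·(1−0.556)·m_A, so m_A = 963.54/0.6945 = 1387.3 kg/min.
F4 = 1387.3 + 2007.9 = 3395.2 kg/min.
propane fraction in F4 = 2007.9/3395.2 = 0.591.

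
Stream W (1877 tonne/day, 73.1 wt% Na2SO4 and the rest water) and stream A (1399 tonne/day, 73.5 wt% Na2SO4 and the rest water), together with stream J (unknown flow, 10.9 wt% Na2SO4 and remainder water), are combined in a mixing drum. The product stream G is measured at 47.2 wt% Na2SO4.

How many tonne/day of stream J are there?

Let J be the unknown flow. Total out = 3276 + J.
Na2SO4 balance: 2400.4 + 0.109·J = 0.472·(3276 + J)
(0.109 − 0.472)·J = 0.472×3276 − 2400.4 = -854.08
J = -854.08 / -0.363 = 2352.8 tonne/day

2353 tonne/day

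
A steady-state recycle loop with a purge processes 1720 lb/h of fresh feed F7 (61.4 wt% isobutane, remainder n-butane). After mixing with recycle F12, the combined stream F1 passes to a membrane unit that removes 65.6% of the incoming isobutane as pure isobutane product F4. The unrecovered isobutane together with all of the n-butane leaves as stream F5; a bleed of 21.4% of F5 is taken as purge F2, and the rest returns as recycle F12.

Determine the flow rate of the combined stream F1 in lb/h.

4550 lb/h

n-butane enters only via F7 and leaves only via the purge: 1720×0.386 = 0.214×(n-butane in F5), and the membrane unit passes all n-butane, so n-butane in F1 = n-butane in F5 = 3102.4 lb/h.
isobutane in F1: m_A = 1720×0.614 + (1−0.214)·(1−0.656)·m_A, so m_A = 1056.1/0.7296 = 1447.4 lb/h.
F1 = 1447.4 + 3102.4 = 4549.9 lb/h.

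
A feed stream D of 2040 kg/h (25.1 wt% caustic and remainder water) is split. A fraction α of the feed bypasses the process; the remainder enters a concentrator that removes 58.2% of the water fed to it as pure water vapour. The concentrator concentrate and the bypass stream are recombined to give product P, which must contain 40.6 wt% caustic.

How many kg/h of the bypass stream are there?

253.4 kg/h

All 2040×0.251 = 512.04 kg/h of caustic reaches P, so P = 512.04/0.406 = 1261.2 kg/h and vapour = 778.82 kg/h.
The evaporator receives (1−α)·2040 of feed at 0.749 water and removes 0.582 of that water:
0.582×0.749×(1−α)×2040 = 778.82
(1−α) = 778.82/889.27 = 0.8758;  α = 0.1242.
Bypass flow = 0.1242×2040 = 253.38 kg/h.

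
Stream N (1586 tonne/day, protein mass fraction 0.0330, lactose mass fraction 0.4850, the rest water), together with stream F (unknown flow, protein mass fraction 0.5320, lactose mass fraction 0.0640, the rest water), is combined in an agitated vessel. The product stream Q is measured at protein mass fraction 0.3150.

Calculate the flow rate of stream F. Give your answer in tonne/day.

Let F be the unknown flow. Total out = 1586 + F.
protein balance: 52.338 + 0.532·F = 0.315·(1586 + F)
(0.532 − 0.315)·F = 0.315×1586 − 52.338 = 447.25
F = 447.25 / 0.217 = 2061.1 tonne/day

2061 tonne/day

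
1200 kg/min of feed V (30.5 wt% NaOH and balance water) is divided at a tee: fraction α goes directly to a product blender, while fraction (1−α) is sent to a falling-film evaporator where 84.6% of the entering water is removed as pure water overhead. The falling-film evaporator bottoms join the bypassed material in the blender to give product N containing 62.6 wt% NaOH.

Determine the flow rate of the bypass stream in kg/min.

All 1200×0.305 = 366 kg/min of NaOH reaches N, so N = 366/0.626 = 584.66 kg/min and vapour = 615.34 kg/min.
The evaporator receives (1−α)·1200 of feed at 0.695 water and removes 0.846 of that water:
0.846×0.695×(1−α)×1200 = 615.34
(1−α) = 615.34/705.56 = 0.8721;  α = 0.1279.
Bypass flow = 0.1279×1200 = 153.46 kg/min.

153.5 kg/min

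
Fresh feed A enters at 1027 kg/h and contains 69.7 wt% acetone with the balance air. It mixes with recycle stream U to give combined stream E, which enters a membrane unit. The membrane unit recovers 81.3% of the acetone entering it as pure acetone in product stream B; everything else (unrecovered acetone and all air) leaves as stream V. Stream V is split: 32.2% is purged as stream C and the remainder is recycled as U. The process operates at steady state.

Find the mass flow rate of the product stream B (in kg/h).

acetone in E: m_A = 1027×0.697 + (1−0.322)·(1−0.813)·m_A, so m_A = 715.82/0.8732 = 819.75 kg/h.
Product B = 0.813×819.75 = 666.46 kg/h.

666.5 kg/h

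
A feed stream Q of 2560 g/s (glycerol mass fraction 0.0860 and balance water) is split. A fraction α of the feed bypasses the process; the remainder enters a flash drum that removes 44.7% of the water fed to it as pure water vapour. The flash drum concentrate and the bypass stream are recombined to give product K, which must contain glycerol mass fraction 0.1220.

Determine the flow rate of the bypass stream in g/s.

711 g/s

All 2560×0.086 = 220.16 g/s of glycerol reaches K, so K = 220.16/0.122 = 1804.6 g/s and vapour = 755.41 g/s.
The evaporator receives (1−α)·2560 of feed at 0.914 water and removes 0.447 of that water:
0.447×0.914×(1−α)×2560 = 755.41
(1−α) = 755.41/1045.9 = 0.7223;  α = 0.2777.
Bypass flow = 0.2777×2560 = 711.03 g/s.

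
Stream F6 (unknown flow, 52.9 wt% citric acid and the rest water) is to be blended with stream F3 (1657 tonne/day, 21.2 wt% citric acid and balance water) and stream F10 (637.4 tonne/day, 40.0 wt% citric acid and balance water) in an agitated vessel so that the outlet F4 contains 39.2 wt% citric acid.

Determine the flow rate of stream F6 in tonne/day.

Let F6 be the unknown flow. Total out = 2294.4 + F6.
citric acid balance: 606.24 + 0.529·F6 = 0.392·(2294.4 + F6)
(0.529 − 0.392)·F6 = 0.392×2294.4 − 606.24 = 293.16
F6 = 293.16 / 0.137 = 2139.9 tonne/day

2140 tonne/day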